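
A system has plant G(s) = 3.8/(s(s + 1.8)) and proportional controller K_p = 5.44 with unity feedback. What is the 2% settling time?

Closed-loop characteristic equation: s² + 1.8s + 20.67 = 0, so ω_n = 4.547 rad/s and ζ = 1.8/(2·4.547) = 0.1979.
2% settling time T_s ≈ 4/(ζω_n) = 4/0.9 = 4.44 s.

T_s ≈ 4.44 s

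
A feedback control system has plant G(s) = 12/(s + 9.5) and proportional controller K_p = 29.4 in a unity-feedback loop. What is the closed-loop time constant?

τ = 0.00276 s

Closed-loop transfer function: T(s) = K_p·G(s)/(1 + K_p·G(s)) = 352.8/(s + 9.5 + 352.8) = 352.8/(s + 362.3).
Time constant τ = 1/362.3 = 0.00276 s.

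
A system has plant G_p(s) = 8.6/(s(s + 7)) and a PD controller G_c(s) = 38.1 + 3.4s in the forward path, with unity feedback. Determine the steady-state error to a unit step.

0

The open loop G_c(s)G_p(s) has a pole at the origin (type 1), so the static position error constant is infinite and e_ss = 1/(1+∞) = 0.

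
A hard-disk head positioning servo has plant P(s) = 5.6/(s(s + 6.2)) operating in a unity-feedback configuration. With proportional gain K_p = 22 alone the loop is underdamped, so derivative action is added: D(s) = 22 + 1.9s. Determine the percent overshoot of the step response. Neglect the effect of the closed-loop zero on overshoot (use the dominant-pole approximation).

Forward path: (22 + 1.9s)·5.6/(s(s+6.2)). The closed-loop characteristic equation is s² + (6.2 + 5.6·1.9)s + 5.6·22 = 0.
That is s² + 16.84s + 123.2 = 0, so ω_n = 11.1 rad/s and ζ = 16.84/(2·11.1) = 0.7586.
%OS = 100·exp(−πζ/√(1−ζ²)) = 2.58%.

2.58%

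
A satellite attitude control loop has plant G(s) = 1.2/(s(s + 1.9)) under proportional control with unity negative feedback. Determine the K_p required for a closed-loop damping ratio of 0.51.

Closed-loop characteristic equation: s² + 1.9s + K_p·1.2 = 0.
So ω_n = √(1.2K_p) and 2ζω_n = 1.9, giving ζ = 1.9/(2√(1.2K_p)).
Setting ζ = 0.51: √(1.2K_p) = 1.9/(2·0.51) = 1.863, so K_p = 3.47/1.2 = 2.89.

K_p = 2.89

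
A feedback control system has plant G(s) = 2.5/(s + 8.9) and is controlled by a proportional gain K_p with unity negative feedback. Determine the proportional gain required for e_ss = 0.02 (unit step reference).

K_p = 174

The loop is type 0, so e_ss(step) = 1/(1 + K_pos) with K_pos = K_p·G(0).
G(0) = 0.2809. Require 1/(1 + K_p·0.2809) = 0.02, so 1 + 0.2809·K_p = 50.
K_p = (50 − 1)/0.2809 = 174.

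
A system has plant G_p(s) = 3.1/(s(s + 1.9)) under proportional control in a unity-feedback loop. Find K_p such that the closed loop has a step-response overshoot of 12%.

From %OS = 100·exp(−πζ/√(1−ζ²)) = 12%, ζ = −ln(0.12)/√(π²+ln²(0.12)) = 0.5594.
Characteristic equation s² + 1.9s + 3.1K_p = 0 gives ζ = 1.9/(2√(3.1K_p)).
Setting ζ = 0.5594: √(3.1K_p) = 1.9/(2·0.5594) = 1.698, so K_p = 2.884/3.1 = 0.93.

K_p = 0.93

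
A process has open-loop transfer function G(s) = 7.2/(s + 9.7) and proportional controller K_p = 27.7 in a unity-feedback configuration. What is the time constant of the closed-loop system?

τ = 0.00478 s

Closed-loop transfer function: T(s) = K_p·G(s)/(1 + K_p·G(s)) = 199.4/(s + 9.7 + 199.4) = 199.4/(s + 209.1).
Time constant τ = 1/209.1 = 0.00478 s.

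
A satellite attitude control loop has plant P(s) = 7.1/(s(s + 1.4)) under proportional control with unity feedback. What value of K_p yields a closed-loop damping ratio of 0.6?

K_p = 0.192

Closed-loop characteristic equation: s² + 1.4s + K_p·7.1 = 0.
So ω_n = √(7.1K_p) and 2ζω_n = 1.4, giving ζ = 1.4/(2√(7.1K_p)).
Setting ζ = 0.6: √(7.1K_p) = 1.4/(2·0.6) = 1.167, so K_p = 1.361/7.1 = 0.192.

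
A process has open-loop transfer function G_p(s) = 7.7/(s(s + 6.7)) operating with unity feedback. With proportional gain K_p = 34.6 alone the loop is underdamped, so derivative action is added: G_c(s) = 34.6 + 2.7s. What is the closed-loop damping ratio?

ζ = 0.842

Forward path: (34.6 + 2.7s)·7.7/(s(s+6.7)). The closed-loop characteristic equation is s² + (6.7 + 7.7·2.7)s + 7.7·34.6 = 0.
That is s² + 27.49s + 266.4 = 0, so ω_n = 16.32 rad/s and ζ = 27.49/(2·16.32) = 0.8421.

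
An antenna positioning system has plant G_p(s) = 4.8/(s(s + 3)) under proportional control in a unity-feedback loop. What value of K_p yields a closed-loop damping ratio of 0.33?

Closed-loop characteristic equation: s² + 3s + K_p·4.8 = 0.
So ω_n = √(4.8K_p) and 2ζω_n = 3, giving ζ = 3/(2√(4.8K_p)).
Setting ζ = 0.33: √(4.8K_p) = 3/(2·0.33) = 4.545, so K_p = 20.66/4.8 = 4.3.

K_p = 4.3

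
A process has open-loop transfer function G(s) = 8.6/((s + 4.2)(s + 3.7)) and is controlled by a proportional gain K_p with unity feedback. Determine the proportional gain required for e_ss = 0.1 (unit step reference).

Steady-state error for a unit step on this type-0 loop is 1/(1 + K_p·G(0)).
G(0) = 0.5534. Require 1/(1 + K_p·0.5534) = 0.1, so 1 + 0.5534·K_p = 10.
K_p = (10 − 1)/0.5534 = 16.3.

K_p = 16.3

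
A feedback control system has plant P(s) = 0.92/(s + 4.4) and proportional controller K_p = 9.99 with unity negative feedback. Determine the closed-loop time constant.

Closed-loop transfer function: T(s) = K_p·P(s)/(1 + K_p·P(s)) = 9.191/(s + 4.4 + 9.191) = 9.191/(s + 13.59).
Time constant τ = 1/13.59 = 0.0736 s.

τ = 0.0736 s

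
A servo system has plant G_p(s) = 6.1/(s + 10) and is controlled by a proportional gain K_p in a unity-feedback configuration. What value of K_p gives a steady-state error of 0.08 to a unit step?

K_p = 18.9

The loop is type 0, so e_ss(step) = 1/(1 + K_pos) with K_pos = K_p·G_p(0).
G_p(0) = 0.61. Require 1/(1 + K_p·0.61) = 0.08, so 1 + 0.61·K_p = 12.5.
K_p = (12.5 − 1)/0.61 = 18.9.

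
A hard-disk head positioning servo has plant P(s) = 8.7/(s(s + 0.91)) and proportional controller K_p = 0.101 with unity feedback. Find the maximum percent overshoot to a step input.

The closed-loop denominator s² + 0.91s + 0.8787 gives ω_n = √0.8787 = 0.9374 and ζ = 0.91/(2ω_n) = 0.4854.
%OS = 100·exp(−πζ/√(1−ζ²)) = 100·exp(−π·0.4854/√0.7644) = 17.5%.

17.5%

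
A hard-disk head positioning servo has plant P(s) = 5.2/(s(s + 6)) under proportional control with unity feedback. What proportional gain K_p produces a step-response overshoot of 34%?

From %OS = 100·exp(−πζ/√(1−ζ²)) = 34%, ζ = −ln(0.34)/√(π²+ln²(0.34)) = 0.3248.
Characteristic equation s² + 6s + 5.2K_p = 0 gives ζ = 6/(2√(5.2K_p)).
Setting ζ = 0.3248: √(5.2K_p) = 6/(2·0.3248) = 9.237, so K_p = 85.32/5.2 = 16.4.

K_p = 16.4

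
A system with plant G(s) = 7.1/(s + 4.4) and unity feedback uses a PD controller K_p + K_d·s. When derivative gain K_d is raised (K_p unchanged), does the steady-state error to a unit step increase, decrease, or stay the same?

unchanged

At s = 0 the derivative term contributes nothing: C(0) = K_p regardless of K_d, so K_pos = K_p·G(0) and e_ss are unchanged.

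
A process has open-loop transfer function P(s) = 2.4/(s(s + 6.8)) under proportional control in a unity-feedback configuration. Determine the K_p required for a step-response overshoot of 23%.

From %OS = 100·exp(−πζ/√(1−ζ²)) = 23%, ζ = −ln(0.23)/√(π²+ln²(0.23)) = 0.4237.
Characteristic equation s² + 6.8s + 2.4K_p = 0 gives ζ = 6.8/(2√(2.4K_p)).
Setting ζ = 0.4237: √(2.4K_p) = 6.8/(2·0.4237) = 8.024, so K_p = 64.38/2.4 = 26.8.

K_p = 26.8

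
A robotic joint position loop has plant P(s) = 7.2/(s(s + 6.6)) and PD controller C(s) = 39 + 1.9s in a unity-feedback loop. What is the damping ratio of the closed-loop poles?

Forward path: (39 + 1.9s)·7.2/(s(s+6.6)). The closed-loop characteristic equation is s² + (6.6 + 7.2·1.9)s + 7.2·39 = 0.
That is s² + 20.28s + 280.8 = 0, so ω_n = 16.76 rad/s and ζ = 20.28/(2·16.76) = 0.6051.

ζ = 0.605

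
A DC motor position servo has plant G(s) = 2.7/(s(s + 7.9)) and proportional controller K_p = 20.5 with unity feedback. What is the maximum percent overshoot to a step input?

The closed-loop denominator s² + 7.9s + 55.35 gives ω_n = √55.35 = 7.44 and ζ = 7.9/(2ω_n) = 0.5309.
%OS = 100·exp(−πζ/√(1−ζ²)) = 100·exp(−π·0.5309/√0.7181) = 14%.

14%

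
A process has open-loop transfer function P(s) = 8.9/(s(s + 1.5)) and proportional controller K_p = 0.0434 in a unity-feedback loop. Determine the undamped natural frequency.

The closed-loop denominator is s(s+1.5) + 0.0434·8.9 = s² + 1.5s + 0.3863.
Matching s² + 2ζω_n s + ω_n²: ω_n = √0.3863 = 0.6215 rad/s and 2ζω_n = 1.5, so ζ = 1.5/(2·0.6215) = 1.21.

ω_n = 0.621 rad/s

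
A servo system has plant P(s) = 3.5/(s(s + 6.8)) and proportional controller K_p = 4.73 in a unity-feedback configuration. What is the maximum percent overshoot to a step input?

0.84%

From 1 + K_pP(s) = 0: s² + 6.8s + 16.55 = 0 ⇒ ω_n = 4.069, ζ = 0.8356.
%OS = 100·exp(−πζ/√(1−ζ²)) = 100·exp(−π·0.8356/√0.3017) = 0.84%.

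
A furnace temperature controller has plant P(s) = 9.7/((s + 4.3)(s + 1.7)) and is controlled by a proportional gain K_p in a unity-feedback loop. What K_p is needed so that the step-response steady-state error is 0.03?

For a type-0 loop with proportional control, e_ss = 1/(1 + K_p·P(0)).
P(0) = 1.327. Require 1/(1 + K_p·1.327) = 0.03, so 1 + 1.327·K_p = 33.33.
K_p = (33.33 − 1)/1.327 = 24.4.

K_p = 24.4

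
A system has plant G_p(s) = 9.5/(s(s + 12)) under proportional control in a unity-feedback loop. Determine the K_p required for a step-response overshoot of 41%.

K_p = 50.8

From %OS = 100·exp(−πζ/√(1−ζ²)) = 41%, ζ = −ln(0.41)/√(π²+ln²(0.41)) = 0.273.
Characteristic equation s² + 12s + 9.5K_p = 0 gives ζ = 12/(2√(9.5K_p)).
Setting ζ = 0.273: √(9.5K_p) = 12/(2·0.273) = 21.98, so K_p = 483/9.5 = 50.8.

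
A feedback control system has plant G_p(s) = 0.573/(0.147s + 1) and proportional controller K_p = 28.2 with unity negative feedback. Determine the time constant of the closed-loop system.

Closed loop: T(s) = K_p·G_p/(1+K_p·G_p) = 16.16/(0.147s + 1 + 16.16), with pole at s = −(1 + 16.16)/0.147 = −116.7.
Closed-loop time constant τ = 1/116.7 = 0.00857 s.

τ = 0.00857 s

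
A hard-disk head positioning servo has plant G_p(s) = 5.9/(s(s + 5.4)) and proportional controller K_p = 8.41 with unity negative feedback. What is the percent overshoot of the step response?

From 1 + K_pG_p(s) = 0: s² + 5.4s + 49.62 = 0 ⇒ ω_n = 7.044, ζ = 0.3833.
%OS = 100·exp(−πζ/√(1−ζ²)) = 100·exp(−π·0.3833/√0.8531) = 27.2%.

27.2%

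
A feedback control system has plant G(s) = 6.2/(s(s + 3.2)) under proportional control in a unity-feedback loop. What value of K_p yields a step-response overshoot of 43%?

K_p = 6.13

From %OS = 100·exp(−πζ/√(1−ζ²)) = 43%, ζ = −ln(0.43)/√(π²+ln²(0.43)) = 0.2594.
Characteristic equation s² + 3.2s + 6.2K_p = 0 gives ζ = 3.2/(2√(6.2K_p)).
Setting ζ = 0.2594: √(6.2K_p) = 3.2/(2·0.2594) = 6.167, so K_p = 38.03/6.2 = 6.13.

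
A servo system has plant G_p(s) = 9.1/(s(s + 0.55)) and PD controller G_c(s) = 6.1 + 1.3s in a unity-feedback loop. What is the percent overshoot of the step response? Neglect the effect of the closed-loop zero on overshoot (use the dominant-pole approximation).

Forward path: (6.1 + 1.3s)·9.1/(s(s+0.55)). The closed-loop characteristic equation is s² + (0.55 + 9.1·1.3)s + 9.1·6.1 = 0.
That is s² + 12.38s + 55.51 = 0, so ω_n = 7.451 rad/s and ζ = 12.38/(2·7.451) = 0.8308.
%OS = 100·exp(−πζ/√(1−ζ²)) = 0.919%.

0.919%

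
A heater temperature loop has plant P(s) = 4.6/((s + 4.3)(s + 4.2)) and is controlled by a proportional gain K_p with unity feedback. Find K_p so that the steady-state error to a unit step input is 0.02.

K_p = 192

The loop is type 0, so e_ss(step) = 1/(1 + K_pos) with K_pos = K_p·P(0).
P(0) = 0.2547. Require 1/(1 + K_p·0.2547) = 0.02, so 1 + 0.2547·K_p = 50.
K_p = (50 − 1)/0.2547 = 192.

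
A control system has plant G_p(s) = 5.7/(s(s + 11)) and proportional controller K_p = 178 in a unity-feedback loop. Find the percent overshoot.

From 1 + K_pG_p(s) = 0: s² + 11s + 1015 = 0 ⇒ ω_n = 31.85, ζ = 0.1727.
%OS = 100·exp(−πζ/√(1−ζ²)) = 100·exp(−π·0.1727/√0.9702) = 57.7%.

57.7%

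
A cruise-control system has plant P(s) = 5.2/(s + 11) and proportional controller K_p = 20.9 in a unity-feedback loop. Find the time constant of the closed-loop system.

τ = 0.00836 s

Closed-loop transfer function: T(s) = K_p·P(s)/(1 + K_p·P(s)) = 108.7/(s + 11 + 108.7) = 108.7/(s + 119.7).
Time constant τ = 1/119.7 = 0.00836 s.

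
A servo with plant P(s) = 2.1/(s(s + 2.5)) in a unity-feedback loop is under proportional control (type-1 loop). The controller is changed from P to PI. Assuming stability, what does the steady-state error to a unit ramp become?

0

The integrator raises the loop to type 2, so K_v → ∞ and e_ss to a ramp is zero.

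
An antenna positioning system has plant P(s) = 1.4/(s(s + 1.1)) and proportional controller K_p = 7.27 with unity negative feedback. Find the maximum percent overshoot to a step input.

57.7%

From 1 + K_pP(s) = 0: s² + 1.1s + 10.18 = 0 ⇒ ω_n = 3.19, ζ = 0.1724.
%OS = 100·exp(−πζ/√(1−ζ²)) = 100·exp(−π·0.1724/√0.9703) = 57.7%.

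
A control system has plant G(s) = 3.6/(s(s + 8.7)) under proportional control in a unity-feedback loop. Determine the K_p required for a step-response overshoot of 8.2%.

From %OS = 100·exp(−πζ/√(1−ζ²)) = 8.2%, ζ = −ln(0.082)/√(π²+ln²(0.082)) = 0.6228.
Characteristic equation s² + 8.7s + 3.6K_p = 0 gives ζ = 8.7/(2√(3.6K_p)).
Setting ζ = 0.6228: √(3.6K_p) = 8.7/(2·0.6228) = 6.984, so K_p = 48.78/3.6 = 13.5.

K_p = 13.5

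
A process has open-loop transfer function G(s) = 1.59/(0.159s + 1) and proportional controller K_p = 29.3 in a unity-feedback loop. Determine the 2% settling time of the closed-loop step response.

Closed loop: T(s) = K_p·G/(1+K_p·G) = 46.59/(0.159s + 1 + 46.59), with pole at s = −(1 + 46.59)/0.159 = −299.3.
τ = 1/299.3 = 0.003341 s, so 2% settling time ≈ 4τ = 0.0134 s.

T_s ≈ 0.0134 s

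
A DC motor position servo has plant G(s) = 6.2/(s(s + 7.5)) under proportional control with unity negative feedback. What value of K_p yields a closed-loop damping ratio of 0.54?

K_p = 7.78

Closed-loop characteristic equation: s² + 7.5s + K_p·6.2 = 0.
So ω_n = √(6.2K_p) and 2ζω_n = 7.5, giving ζ = 7.5/(2√(6.2K_p)).
Setting ζ = 0.54: √(6.2K_p) = 7.5/(2·0.54) = 6.944, so K_p = 48.23/6.2 = 7.78.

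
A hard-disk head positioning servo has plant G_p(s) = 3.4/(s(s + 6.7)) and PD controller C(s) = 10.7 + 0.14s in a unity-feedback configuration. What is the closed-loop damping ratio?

Forward path: (10.7 + 0.14s)·3.4/(s(s+6.7)). The closed-loop characteristic equation is s² + (6.7 + 3.4·0.14)s + 3.4·10.7 = 0.
That is s² + 7.176s + 36.38 = 0, so ω_n = 6.032 rad/s and ζ = 7.176/(2·6.032) = 0.5949.

ζ = 0.595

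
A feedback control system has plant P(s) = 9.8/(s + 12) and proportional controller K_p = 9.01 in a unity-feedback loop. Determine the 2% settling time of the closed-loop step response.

T_s ≈ 0.0399 s

Closed-loop transfer function: T(s) = K_p·P(s)/(1 + K_p·P(s)) = 88.3/(s + 12 + 88.3) = 88.3/(s + 100.3).
Time constant τ = 1/100.3 = 0.00997 s, so the 2% settling time is about 4τ = 0.0399 s.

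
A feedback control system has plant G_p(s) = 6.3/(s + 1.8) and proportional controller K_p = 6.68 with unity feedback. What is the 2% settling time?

T_s ≈ 0.0911 s

Closed-loop transfer function: T(s) = K_p·G_p(s)/(1 + K_p·G_p(s)) = 42.08/(s + 1.8 + 42.08) = 42.08/(s + 43.88).
Time constant τ = 1/43.88 = 0.02279 s, so the 2% settling time is about 4τ = 0.0911 s.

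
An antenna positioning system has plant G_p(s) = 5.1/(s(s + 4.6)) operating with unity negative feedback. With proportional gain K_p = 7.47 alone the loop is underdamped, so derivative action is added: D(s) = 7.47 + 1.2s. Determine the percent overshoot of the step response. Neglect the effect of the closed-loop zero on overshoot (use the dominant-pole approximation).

Forward path: (7.47 + 1.2s)·5.1/(s(s+4.6)). The closed-loop characteristic equation is s² + (4.6 + 5.1·1.2)s + 5.1·7.47 = 0.
That is s² + 10.72s + 38.1 = 0, so ω_n = 6.172 rad/s and ζ = 10.72/(2·6.172) = 0.8684.
%OS = 100·exp(−πζ/√(1−ζ²)) = 0.408%.

0.408%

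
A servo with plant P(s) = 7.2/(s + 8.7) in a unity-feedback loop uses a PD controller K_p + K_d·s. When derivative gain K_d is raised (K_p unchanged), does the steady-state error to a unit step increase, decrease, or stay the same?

unchanged

At s = 0 the derivative term contributes nothing: C(0) = K_p regardless of K_d, so K_pos = K_p·P(0) and e_ss are unchanged.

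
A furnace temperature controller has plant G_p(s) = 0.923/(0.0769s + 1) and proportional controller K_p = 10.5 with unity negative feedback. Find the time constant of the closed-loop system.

Closed loop: T(s) = K_p·G_p/(1+K_p·G_p) = 9.692/(0.0769s + 1 + 9.692), with pole at s = −(1 + 9.692)/0.0769 = −139.
Closed-loop time constant τ = 1/139 = 0.00719 s.

τ = 0.00719 s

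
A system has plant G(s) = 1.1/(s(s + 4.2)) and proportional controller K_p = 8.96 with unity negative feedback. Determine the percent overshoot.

From 1 + K_pG(s) = 0: s² + 4.2s + 9.856 = 0 ⇒ ω_n = 3.139, ζ = 0.6689.
%OS = 100·exp(−πζ/√(1−ζ²)) = 100·exp(−π·0.6689/√0.5526) = 5.92%.

5.92%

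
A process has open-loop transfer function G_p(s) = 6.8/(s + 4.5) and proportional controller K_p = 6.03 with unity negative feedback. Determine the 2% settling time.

T_s ≈ 0.0879 s

Closed-loop transfer function: T(s) = K_p·G_p(s)/(1 + K_p·G_p(s)) = 41/(s + 4.5 + 41) = 41/(s + 45.5).
Time constant τ = 1/45.5 = 0.02198 s, so the 2% settling time is about 4τ = 0.0879 s.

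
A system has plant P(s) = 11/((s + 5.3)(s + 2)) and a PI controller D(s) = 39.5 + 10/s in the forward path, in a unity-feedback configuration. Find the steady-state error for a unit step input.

The open loop D(s)P(s) has a pole at the origin (type 1), so the static position error constant is infinite and e_ss = 1/(1+∞) = 0.

0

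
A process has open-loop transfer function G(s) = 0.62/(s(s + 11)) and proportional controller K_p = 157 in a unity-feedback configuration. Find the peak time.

T_p = 0.384 s

The closed-loop denominator s² + 11s + 97.34 gives ω_n = √97.34 = 9.866 and ζ = 11/(2ω_n) = 0.5575.
Damped frequency ω_d = ω_n√(1−ζ²) = 8.191 rad/s, so peak time T_p = π/ω_d = 0.384 s.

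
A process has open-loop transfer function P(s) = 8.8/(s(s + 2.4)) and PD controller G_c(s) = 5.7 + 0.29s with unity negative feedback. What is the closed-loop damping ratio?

ζ = 0.35

Forward path: (5.7 + 0.29s)·8.8/(s(s+2.4)). The closed-loop characteristic equation is s² + (2.4 + 8.8·0.29)s + 8.8·5.7 = 0.
That is s² + 4.952s + 50.16 = 0, so ω_n = 7.082 rad/s and ζ = 4.952/(2·7.082) = 0.3496.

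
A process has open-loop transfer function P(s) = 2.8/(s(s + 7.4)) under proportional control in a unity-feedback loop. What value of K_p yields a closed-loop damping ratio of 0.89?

Closed-loop characteristic equation: s² + 7.4s + K_p·2.8 = 0.
So ω_n = √(2.8K_p) and 2ζω_n = 7.4, giving ζ = 7.4/(2√(2.8K_p)).
Setting ζ = 0.89: √(2.8K_p) = 7.4/(2·0.89) = 4.157, so K_p = 17.28/2.8 = 6.17.

K_p = 6.17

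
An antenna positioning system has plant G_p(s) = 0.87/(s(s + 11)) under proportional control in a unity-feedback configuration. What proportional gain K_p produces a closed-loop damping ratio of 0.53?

Closed-loop characteristic equation: s² + 11s + K_p·0.87 = 0.
So ω_n = √(0.87K_p) and 2ζω_n = 11, giving ζ = 11/(2√(0.87K_p)).
Setting ζ = 0.53: √(0.87K_p) = 11/(2·0.53) = 10.38, so K_p = 107.7/0.87 = 124.

K_p = 124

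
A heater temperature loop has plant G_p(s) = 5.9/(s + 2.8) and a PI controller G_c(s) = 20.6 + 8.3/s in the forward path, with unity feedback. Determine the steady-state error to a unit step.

The open loop G_c(s)G_p(s) has a pole at the origin (type 1), so the static position error constant is infinite and e_ss = 1/(1+∞) = 0.

0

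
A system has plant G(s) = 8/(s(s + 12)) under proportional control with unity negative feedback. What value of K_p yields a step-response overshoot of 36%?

From %OS = 100·exp(−πζ/√(1−ζ²)) = 36%, ζ = −ln(0.36)/√(π²+ln²(0.36)) = 0.3093.
Characteristic equation s² + 12s + 8K_p = 0 gives ζ = 12/(2√(8K_p)).
Setting ζ = 0.3093: √(8K_p) = 12/(2·0.3093) = 19.4, so K_p = 376.4/8 = 47.1.

K_p = 47.1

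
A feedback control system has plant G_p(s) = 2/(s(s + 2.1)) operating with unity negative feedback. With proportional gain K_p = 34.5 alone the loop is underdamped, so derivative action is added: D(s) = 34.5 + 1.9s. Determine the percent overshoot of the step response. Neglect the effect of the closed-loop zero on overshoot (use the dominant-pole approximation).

30.3%

Forward path: (34.5 + 1.9s)·2/(s(s+2.1)). The closed-loop characteristic equation is s² + (2.1 + 2·1.9)s + 2·34.5 = 0.
That is s² + 5.9s + 69 = 0, so ω_n = 8.307 rad/s and ζ = 5.9/(2·8.307) = 0.3551.
%OS = 100·exp(−πζ/√(1−ζ²)) = 30.3%.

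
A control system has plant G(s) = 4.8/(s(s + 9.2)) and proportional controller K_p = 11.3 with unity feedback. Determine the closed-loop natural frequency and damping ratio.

ω_n = 7.36 rad/s, ζ = 0.625

The closed-loop denominator is s(s+9.2) + 11.3·4.8 = s² + 9.2s + 54.24.
So ω_n² = 54.24 ⇒ ω_n = 7.365 rad/s, and ζ = 9.2/(2ω_n) = 0.625.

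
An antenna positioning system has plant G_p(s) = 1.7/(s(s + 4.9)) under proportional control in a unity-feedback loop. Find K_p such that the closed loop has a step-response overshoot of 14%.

From %OS = 100·exp(−πζ/√(1−ζ²)) = 14%, ζ = −ln(0.14)/√(π²+ln²(0.14)) = 0.5305.
Characteristic equation s² + 4.9s + 1.7K_p = 0 gives ζ = 4.9/(2√(1.7K_p)).
Setting ζ = 0.5305: √(1.7K_p) = 4.9/(2·0.5305) = 4.618, so K_p = 21.33/1.7 = 12.5.

K_p = 12.5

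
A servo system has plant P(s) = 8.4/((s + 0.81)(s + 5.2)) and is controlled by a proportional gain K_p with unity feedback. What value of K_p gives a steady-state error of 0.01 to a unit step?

For a type-0 loop with proportional control, e_ss = 1/(1 + K_p·P(0)).
P(0) = 1.994. Require 1/(1 + K_p·1.994) = 0.01, so 1 + 1.994·K_p = 100.
K_p = (100 − 1)/1.994 = 49.6.

K_p = 49.6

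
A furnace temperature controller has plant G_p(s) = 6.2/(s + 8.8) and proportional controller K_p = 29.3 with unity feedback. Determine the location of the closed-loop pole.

Closed-loop transfer function: T(s) = K_p·G_p(s)/(1 + K_p·G_p(s)) = 181.7/(s + 8.8 + 181.7) = 181.7/(s + 190.5).
The closed-loop pole is at s = −190.5.

s = -190.5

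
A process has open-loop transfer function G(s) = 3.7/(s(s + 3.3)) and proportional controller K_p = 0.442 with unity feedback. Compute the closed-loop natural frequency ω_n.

With unity feedback the closed-loop characteristic equation is s² + 3.3s + 0.442·3.7 = s² + 3.3s + 1.635 = 0.
Matching s² + 2ζω_n s + ω_n²: ω_n = √1.635 = 1.279 rad/s and 2ζω_n = 3.3, so ζ = 3.3/(2·1.279) = 1.29.

ω_n = 1.28 rad/s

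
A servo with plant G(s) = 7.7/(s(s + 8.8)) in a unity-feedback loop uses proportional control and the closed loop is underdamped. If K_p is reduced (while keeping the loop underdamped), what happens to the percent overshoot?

decrease

ζ = 8.8/(2√(7.7K_p)) rises as K_p falls; higher damping means less overshoot.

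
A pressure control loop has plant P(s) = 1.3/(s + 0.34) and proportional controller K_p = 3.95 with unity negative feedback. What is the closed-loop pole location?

s = -5.475

Closed-loop transfer function: T(s) = K_p·P(s)/(1 + K_p·P(s)) = 5.135/(s + 0.34 + 5.135) = 5.135/(s + 5.475).
The closed-loop pole is at s = −5.475.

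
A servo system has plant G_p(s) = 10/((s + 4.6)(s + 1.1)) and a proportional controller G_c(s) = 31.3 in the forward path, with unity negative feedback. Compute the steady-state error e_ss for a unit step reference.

The loop is type 0. Static position error constant K_pos = G_c(0)·G_p(0) = 31.3·1.976 = 61.86.
Steady-state error to a unit step: e_ss = 1/(1+K_pos) = 1/62.86 = 0.0159.

0.0159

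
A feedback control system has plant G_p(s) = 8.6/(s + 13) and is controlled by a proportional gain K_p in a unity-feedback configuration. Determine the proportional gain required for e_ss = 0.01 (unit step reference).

K_p = 150

For a type-0 loop with proportional control, e_ss = 1/(1 + K_p·G_p(0)).
G_p(0) = 0.6615. Require 1/(1 + K_p·0.6615) = 0.01, so 1 + 0.6615·K_p = 100.
K_p = (100 − 1)/0.6615 = 150.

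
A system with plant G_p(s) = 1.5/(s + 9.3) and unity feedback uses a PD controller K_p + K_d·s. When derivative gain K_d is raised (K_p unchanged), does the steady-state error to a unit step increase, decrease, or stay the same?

K_d affects only the transient (the s-coefficient); the DC loop gain, and hence e_ss, depends only on K_p.

unchanged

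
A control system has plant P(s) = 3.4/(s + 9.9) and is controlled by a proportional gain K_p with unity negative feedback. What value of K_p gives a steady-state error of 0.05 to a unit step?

The loop is type 0, so e_ss(step) = 1/(1 + K_pos) with K_pos = K_p·P(0).
P(0) = 0.3434. Require 1/(1 + K_p·0.3434) = 0.05, so 1 + 0.3434·K_p = 20.
K_p = (20 − 1)/0.3434 = 55.3.

K_p = 55.3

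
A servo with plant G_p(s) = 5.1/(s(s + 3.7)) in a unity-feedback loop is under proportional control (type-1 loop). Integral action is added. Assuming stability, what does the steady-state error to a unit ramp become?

0

The integrator raises the loop to type 2, so K_v → ∞ and e_ss to a ramp is zero.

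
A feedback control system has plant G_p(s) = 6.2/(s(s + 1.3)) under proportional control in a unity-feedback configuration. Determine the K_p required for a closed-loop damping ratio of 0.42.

Closed-loop characteristic equation: s² + 1.3s + K_p·6.2 = 0.
So ω_n = √(6.2K_p) and 2ζω_n = 1.3, giving ζ = 1.3/(2√(6.2K_p)).
Setting ζ = 0.42: √(6.2K_p) = 1.3/(2·0.42) = 1.548, so K_p = 2.395/6.2 = 0.386.

K_p = 0.386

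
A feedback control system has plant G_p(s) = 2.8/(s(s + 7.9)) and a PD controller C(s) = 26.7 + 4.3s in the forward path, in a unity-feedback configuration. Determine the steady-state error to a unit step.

The open loop C(s)G_p(s) has a pole at the origin (type 1), so the static position error constant is infinite and e_ss = 1/(1+∞) = 0.

0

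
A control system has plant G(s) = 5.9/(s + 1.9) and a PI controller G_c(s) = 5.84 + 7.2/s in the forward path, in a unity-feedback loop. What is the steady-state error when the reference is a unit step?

0

The open loop G_c(s)G(s) has a pole at the origin (type 1), so the static position error constant is infinite and e_ss = 1/(1+∞) = 0.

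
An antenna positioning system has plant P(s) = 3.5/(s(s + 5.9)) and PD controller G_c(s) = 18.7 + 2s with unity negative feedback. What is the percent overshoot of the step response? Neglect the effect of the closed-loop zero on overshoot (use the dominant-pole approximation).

1.58%

Forward path: (18.7 + 2s)·3.5/(s(s+5.9)). The closed-loop characteristic equation is s² + (5.9 + 3.5·2)s + 3.5·18.7 = 0.
That is s² + 12.9s + 65.45 = 0, so ω_n = 8.09 rad/s and ζ = 12.9/(2·8.09) = 0.7973.
%OS = 100·exp(−πζ/√(1−ζ²)) = 1.58%.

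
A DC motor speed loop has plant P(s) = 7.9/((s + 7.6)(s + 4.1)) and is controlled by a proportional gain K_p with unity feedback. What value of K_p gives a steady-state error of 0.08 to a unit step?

The loop is type 0, so e_ss(step) = 1/(1 + K_pos) with K_pos = K_p·P(0).
P(0) = 0.2535. Require 1/(1 + K_p·0.2535) = 0.08, so 1 + 0.2535·K_p = 12.5.
K_p = (12.5 − 1)/0.2535 = 45.4.

K_p = 45.4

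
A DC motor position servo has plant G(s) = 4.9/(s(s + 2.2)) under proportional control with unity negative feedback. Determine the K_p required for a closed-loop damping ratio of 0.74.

K_p = 0.451

Closed-loop characteristic equation: s² + 2.2s + K_p·4.9 = 0.
So ω_n = √(4.9K_p) and 2ζω_n = 2.2, giving ζ = 2.2/(2√(4.9K_p)).
Setting ζ = 0.74: √(4.9K_p) = 2.2/(2·0.74) = 1.486, so K_p = 2.21/4.9 = 0.451.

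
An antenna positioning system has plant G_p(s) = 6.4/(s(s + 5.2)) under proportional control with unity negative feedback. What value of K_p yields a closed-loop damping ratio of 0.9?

K_p = 1.3

Closed-loop characteristic equation: s² + 5.2s + K_p·6.4 = 0.
So ω_n = √(6.4K_p) and 2ζω_n = 5.2, giving ζ = 5.2/(2√(6.4K_p)).
Setting ζ = 0.9: √(6.4K_p) = 5.2/(2·0.9) = 2.889, so K_p = 8.346/6.4 = 1.3.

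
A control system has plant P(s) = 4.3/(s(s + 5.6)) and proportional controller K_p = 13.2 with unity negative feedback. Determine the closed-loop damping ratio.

1 + K_p·P(s) = 0 gives s² + 5.6s + 56.76 = 0.
Matching s² + 2ζω_n s + ω_n²: ω_n = √56.76 = 7.534 rad/s and 2ζω_n = 5.6, so ζ = 5.6/(2·7.534) = 0.372.

ζ = 0.372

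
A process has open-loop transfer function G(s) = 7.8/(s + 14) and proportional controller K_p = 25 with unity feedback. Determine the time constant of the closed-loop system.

τ = 0.00478 s

Closed-loop transfer function: T(s) = K_p·G(s)/(1 + K_p·G(s)) = 195/(s + 14 + 195) = 195/(s + 209).
Time constant τ = 1/209 = 0.00478 s.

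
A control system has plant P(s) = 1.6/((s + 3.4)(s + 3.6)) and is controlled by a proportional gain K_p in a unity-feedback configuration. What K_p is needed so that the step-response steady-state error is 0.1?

K_p = 68.8

The loop is type 0, so e_ss(step) = 1/(1 + K_pos) with K_pos = K_p·P(0).
P(0) = 0.1307. Require 1/(1 + K_p·0.1307) = 0.1, so 1 + 0.1307·K_p = 10.
K_p = (10 − 1)/0.1307 = 68.8.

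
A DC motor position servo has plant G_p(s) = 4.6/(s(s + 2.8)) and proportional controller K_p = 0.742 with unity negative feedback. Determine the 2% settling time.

T_s ≈ 2.86 s

From 1 + K_pG_p(s) = 0: s² + 2.8s + 3.413 = 0 ⇒ ω_n = 1.847, ζ = 0.7578.
2% settling time T_s ≈ 4/(ζω_n) = 4/1.4 = 2.86 s.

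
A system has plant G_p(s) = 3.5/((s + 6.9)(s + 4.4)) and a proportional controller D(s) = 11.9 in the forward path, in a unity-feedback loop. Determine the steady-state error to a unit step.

0.422

The loop is type 0. Static position error constant K_pos = D(0)·G_p(0) = 11.9·0.1153 = 1.372.
Steady-state error to a unit step: e_ss = 1/(1+K_pos) = 1/2.372 = 0.422.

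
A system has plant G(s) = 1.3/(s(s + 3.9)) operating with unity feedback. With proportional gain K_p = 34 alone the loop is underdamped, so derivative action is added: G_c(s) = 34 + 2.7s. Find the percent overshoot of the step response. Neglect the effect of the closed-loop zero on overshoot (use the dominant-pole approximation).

12.1%

Forward path: (34 + 2.7s)·1.3/(s(s+3.9)). The closed-loop characteristic equation is s² + (3.9 + 1.3·2.7)s + 1.3·34 = 0.
That is s² + 7.41s + 44.2 = 0, so ω_n = 6.648 rad/s and ζ = 7.41/(2·6.648) = 0.5573.
%OS = 100·exp(−πζ/√(1−ζ²)) = 12.1%.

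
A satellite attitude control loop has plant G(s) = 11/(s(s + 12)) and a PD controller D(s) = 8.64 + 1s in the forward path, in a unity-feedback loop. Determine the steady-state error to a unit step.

0

The open loop D(s)G(s) has a pole at the origin (type 1), so the static position error constant is infinite and e_ss = 1/(1+∞) = 0.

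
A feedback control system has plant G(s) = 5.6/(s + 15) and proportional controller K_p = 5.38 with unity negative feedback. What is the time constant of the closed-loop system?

Closed-loop transfer function: T(s) = K_p·G(s)/(1 + K_p·G(s)) = 30.13/(s + 15 + 30.13) = 30.13/(s + 45.13).
Time constant τ = 1/45.13 = 0.0222 s.

τ = 0.0222 s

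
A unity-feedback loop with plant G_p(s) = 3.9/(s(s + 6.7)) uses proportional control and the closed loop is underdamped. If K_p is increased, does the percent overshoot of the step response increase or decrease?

increase

ζ = 6.7/(2√(3.9K_p)) decreases as K_p grows; lower damping means more overshoot.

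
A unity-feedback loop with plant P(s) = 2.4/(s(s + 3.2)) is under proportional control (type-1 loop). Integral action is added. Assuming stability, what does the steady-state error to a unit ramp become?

0

The integrator raises the loop to type 2, so K_v → ∞ and e_ss to a ramp is zero.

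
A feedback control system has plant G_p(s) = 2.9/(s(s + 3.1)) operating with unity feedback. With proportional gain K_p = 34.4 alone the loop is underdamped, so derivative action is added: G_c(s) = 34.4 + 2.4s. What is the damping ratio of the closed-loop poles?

Forward path: (34.4 + 2.4s)·2.9/(s(s+3.1)). The closed-loop characteristic equation is s² + (3.1 + 2.9·2.4)s + 2.9·34.4 = 0.
That is s² + 10.06s + 99.76 = 0, so ω_n = 9.988 rad/s and ζ = 10.06/(2·9.988) = 0.5036.

ζ = 0.504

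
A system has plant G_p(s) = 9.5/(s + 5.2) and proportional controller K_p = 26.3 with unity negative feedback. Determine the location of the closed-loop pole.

s = -255

Closed-loop transfer function: T(s) = K_p·G_p(s)/(1 + K_p·G_p(s)) = 249.8/(s + 5.2 + 249.8) = 249.8/(s + 255).
The closed-loop pole is at s = −255.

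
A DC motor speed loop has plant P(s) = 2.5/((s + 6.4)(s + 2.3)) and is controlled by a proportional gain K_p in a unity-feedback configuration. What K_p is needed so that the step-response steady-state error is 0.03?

The loop is type 0, so e_ss(step) = 1/(1 + K_pos) with K_pos = K_p·P(0).
P(0) = 0.1698. Require 1/(1 + K_p·0.1698) = 0.03, so 1 + 0.1698·K_p = 33.33.
K_p = (33.33 − 1)/0.1698 = 190.

K_p = 190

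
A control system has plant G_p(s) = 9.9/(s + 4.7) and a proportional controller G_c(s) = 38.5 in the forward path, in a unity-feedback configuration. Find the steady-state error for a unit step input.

The loop is type 0. Static position error constant K_pos = G_c(0)·G_p(0) = 38.5·2.106 = 81.1.
Steady-state error to a unit step: e_ss = 1/(1+K_pos) = 1/82.1 = 0.0122.

0.0122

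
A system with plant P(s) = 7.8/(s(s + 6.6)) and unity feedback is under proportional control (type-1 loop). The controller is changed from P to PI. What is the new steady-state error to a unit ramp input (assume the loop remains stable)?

0

The integrator raises the loop to type 2, so K_v → ∞ and e_ss to a ramp is zero.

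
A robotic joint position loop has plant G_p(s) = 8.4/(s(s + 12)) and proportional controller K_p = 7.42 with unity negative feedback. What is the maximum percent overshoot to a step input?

Closed-loop characteristic equation: s² + 12s + 62.33 = 0, so ω_n = 7.895 rad/s and ζ = 12/(2·7.895) = 0.76.
%OS = 100·exp(−πζ/√(1−ζ²)) = 100·exp(−π·0.76/√0.4224) = 2.54%.

2.54%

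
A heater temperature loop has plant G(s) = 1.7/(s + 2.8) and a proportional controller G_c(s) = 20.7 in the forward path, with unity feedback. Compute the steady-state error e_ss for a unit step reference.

0.0737

The loop is type 0. Static position error constant K_pos = G_c(0)·G(0) = 20.7·0.6071 = 12.57.
Steady-state error to a unit step: e_ss = 1/(1+K_pos) = 1/13.57 = 0.0737.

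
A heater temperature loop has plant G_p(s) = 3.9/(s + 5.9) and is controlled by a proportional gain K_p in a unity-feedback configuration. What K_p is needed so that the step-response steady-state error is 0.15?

K_p = 8.57

For a type-0 loop with proportional control, e_ss = 1/(1 + K_p·G_p(0)).
G_p(0) = 0.661. Require 1/(1 + K_p·0.661) = 0.15, so 1 + 0.661·K_p = 6.667.
K_p = (6.667 − 1)/0.661 = 8.57.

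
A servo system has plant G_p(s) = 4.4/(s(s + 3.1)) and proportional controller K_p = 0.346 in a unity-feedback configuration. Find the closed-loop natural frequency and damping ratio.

With unity feedback the closed-loop characteristic equation is s² + 3.1s + 0.346·4.4 = s² + 3.1s + 1.522 = 0.
Matching s² + 2ζω_n s + ω_n²: ω_n = √1.522 = 1.234 rad/s and 2ζω_n = 3.1, so ζ = 3.1/(2·1.234) = 1.26.

ω_n = 1.23 rad/s, ζ = 1.26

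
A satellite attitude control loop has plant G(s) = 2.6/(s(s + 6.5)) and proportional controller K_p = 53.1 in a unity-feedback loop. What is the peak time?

T_p = 0.278 s

From 1 + K_pG(s) = 0: s² + 6.5s + 138.1 = 0 ⇒ ω_n = 11.75, ζ = 0.2766.
Damped frequency ω_d = ω_n√(1−ζ²) = 11.29 rad/s, so peak time T_p = π/ω_d = 0.278 s.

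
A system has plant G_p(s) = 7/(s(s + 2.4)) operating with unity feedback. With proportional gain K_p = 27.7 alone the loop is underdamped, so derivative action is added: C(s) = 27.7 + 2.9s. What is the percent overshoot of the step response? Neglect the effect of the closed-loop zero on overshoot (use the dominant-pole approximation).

1.2%

Forward path: (27.7 + 2.9s)·7/(s(s+2.4)). The closed-loop characteristic equation is s² + (2.4 + 7·2.9)s + 7·27.7 = 0.
That is s² + 22.7s + 193.9 = 0, so ω_n = 13.92 rad/s and ζ = 22.7/(2·13.92) = 0.8151.
%OS = 100·exp(−πζ/√(1−ζ²)) = 1.2%.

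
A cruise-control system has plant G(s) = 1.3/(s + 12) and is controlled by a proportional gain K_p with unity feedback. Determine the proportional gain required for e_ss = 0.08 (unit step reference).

K_p = 106

For a type-0 loop with proportional control, e_ss = 1/(1 + K_p·G(0)).
G(0) = 0.1083. Require 1/(1 + K_p·0.1083) = 0.08, so 1 + 0.1083·K_p = 12.5.
K_p = (12.5 − 1)/0.1083 = 106.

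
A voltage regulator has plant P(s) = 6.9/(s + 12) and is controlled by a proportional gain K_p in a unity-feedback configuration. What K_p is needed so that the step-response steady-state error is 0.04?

K_p = 41.7

The loop is type 0, so e_ss(step) = 1/(1 + K_pos) with K_pos = K_p·P(0).
P(0) = 0.575. Require 1/(1 + K_p·0.575) = 0.04, so 1 + 0.575·K_p = 25.
K_p = (25 − 1)/0.575 = 41.7.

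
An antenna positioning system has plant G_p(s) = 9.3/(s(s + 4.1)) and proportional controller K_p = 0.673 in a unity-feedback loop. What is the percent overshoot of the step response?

The closed-loop denominator s² + 4.1s + 6.259 gives ω_n = √6.259 = 2.502 and ζ = 4.1/(2ω_n) = 0.8194.
%OS = 100·exp(−πζ/√(1−ζ²)) = 100·exp(−π·0.8194/√0.3286) = 1.12%.

1.12%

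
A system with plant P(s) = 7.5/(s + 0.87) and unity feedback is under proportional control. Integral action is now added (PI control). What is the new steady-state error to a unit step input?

0

The integrator makes K_pos = lim_{s→0} C(s)G(s) infinite, so e_ss = 1/(1+K_pos) = 0.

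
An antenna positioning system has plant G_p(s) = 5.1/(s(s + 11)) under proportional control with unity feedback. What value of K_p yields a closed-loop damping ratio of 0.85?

K_p = 8.21

Closed-loop characteristic equation: s² + 11s + K_p·5.1 = 0.
So ω_n = √(5.1K_p) and 2ζω_n = 11, giving ζ = 11/(2√(5.1K_p)).
Setting ζ = 0.85: √(5.1K_p) = 11/(2·0.85) = 6.471, so K_p = 41.87/5.1 = 8.21.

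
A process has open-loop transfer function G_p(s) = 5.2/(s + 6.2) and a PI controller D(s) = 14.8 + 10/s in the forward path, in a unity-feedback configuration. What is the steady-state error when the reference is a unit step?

The open loop D(s)G_p(s) has a pole at the origin (type 1), so the static position error constant is infinite and e_ss = 1/(1+∞) = 0.

0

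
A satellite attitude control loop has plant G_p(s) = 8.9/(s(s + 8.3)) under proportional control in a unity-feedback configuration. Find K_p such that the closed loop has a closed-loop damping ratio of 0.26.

Closed-loop characteristic equation: s² + 8.3s + K_p·8.9 = 0.
So ω_n = √(8.9K_p) and 2ζω_n = 8.3, giving ζ = 8.3/(2√(8.9K_p)).
Setting ζ = 0.26: √(8.9K_p) = 8.3/(2·0.26) = 15.96, so K_p = 254.8/8.9 = 28.6.

K_p = 28.6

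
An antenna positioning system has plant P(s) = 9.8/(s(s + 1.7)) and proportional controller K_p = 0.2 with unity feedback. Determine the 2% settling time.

T_s ≈ 4.71 s

From 1 + K_pP(s) = 0: s² + 1.7s + 1.96 = 0 ⇒ ω_n = 1.4, ζ = 0.6071.
2% settling time T_s ≈ 4/(ζω_n) = 4/0.85 = 4.71 s.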